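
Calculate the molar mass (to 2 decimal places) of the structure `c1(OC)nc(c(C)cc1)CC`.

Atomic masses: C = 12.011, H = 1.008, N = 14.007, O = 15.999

151.21

Molecular formula: C9H13NO.
M = 9×12.011 + 13×1.008 + 1×14.007 + 1×15.999 = 151.21 g/mol.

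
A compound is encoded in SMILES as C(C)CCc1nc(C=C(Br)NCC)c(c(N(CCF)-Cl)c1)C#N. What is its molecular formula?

C16H21BrClFN4

Heavy atoms from the SMILES: 1 Br, 16 C, 1 Cl, 1 F, 4 N.
Implicit hydrogens by atom environment:
  6 × C: 2 H each → 12
  4 × C (aromatic): no H
  2 × C: 3 H each → 6
  2 × C: no H
  2 × N: no H
  1 × Br: no H
  1 × C (aromatic): 1 H
  1 × C: 1 H
  1 × Cl: no H
  1 × F: no H
  1 × N: 1 H
  1 × N (aromatic): no H
  Total hydrogens = 21.
Molecular formula: C16H21BrClFN4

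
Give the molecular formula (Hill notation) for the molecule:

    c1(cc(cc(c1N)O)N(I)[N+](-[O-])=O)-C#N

C7H5IN4O3

Heavy atoms from the SMILES: 7 C, 1 I, 4 N, 3 O.
Implicit hydrogens by atom environment:
  4 × C (aromatic): no H
  2 × C (aromatic): 1 H each → 2
  2 × N: no H
  1 × C: no H
  1 × I: no H
  1 × N: 2 H
  1 × N (charge +1): no H
  1 × O: 1 H
  1 × O: no H
  1 × O (charge -1): no H
  Total hydrogens = 5.
Molecular formula: C7H5IN4O3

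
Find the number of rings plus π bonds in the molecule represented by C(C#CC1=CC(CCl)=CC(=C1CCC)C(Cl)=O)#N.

9

Molecular formula from the SMILES: C14H11Cl2NO.
DoU = (2C + 2 + N − H − X)/2 = (2·14 + 2 + 1 − 11 − 2)/2 = 18/2 = 9.
(Structurally: 1 ring(s) + 8 π bond(s) = 9.)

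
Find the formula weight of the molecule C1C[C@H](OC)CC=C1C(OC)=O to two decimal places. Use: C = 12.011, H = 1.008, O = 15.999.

170.21

Molecular formula: C9H14O3.
M = 9×12.011 + 14×1.008 + 3×15.999 = 170.21 g/mol.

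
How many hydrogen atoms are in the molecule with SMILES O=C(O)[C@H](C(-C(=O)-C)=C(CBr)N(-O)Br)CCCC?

17

Hydrogens are implicit in SMILES; fill each atom to its normal valence:
  4 × C: 2 H each → 8
  4 × C: no H
  2 × Br: no H
  2 × C: 3 H each → 6
  2 × O: 1 H each → 2
  2 × O: no H
  1 × C: 1 H
  1 × N: no H
  Total hydrogens = 17.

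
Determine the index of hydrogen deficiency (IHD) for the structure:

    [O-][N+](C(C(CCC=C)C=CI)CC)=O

Molecular formula from the SMILES: C10H16INO2.
DoU = (2C + 2 + N − H − X)/2 = (2·10 + 2 + 1 − 16 − 1)/2 = 6/2 = 3.
(Structurally: 0 ring(s) + 3 π bond(s) = 3.)

3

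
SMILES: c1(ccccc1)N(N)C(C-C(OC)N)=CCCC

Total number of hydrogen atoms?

Hydrogens are implicit in SMILES; fill each atom to its normal valence:
  5 × C (aromatic): 1 H each → 5
  3 × C: 2 H each → 6
  2 × C: 3 H each → 6
  2 × C: 1 H each → 2
  2 × N: 2 H each → 4
  1 × C: no H
  1 × C (aromatic): no H
  1 × N: no H
  1 × O: no H
  Total hydrogens = 23.

23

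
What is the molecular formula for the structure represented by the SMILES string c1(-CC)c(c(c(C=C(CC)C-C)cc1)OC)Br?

C15H21BrO

Heavy atoms from the SMILES: 1 Br, 15 C, 1 O.
Implicit hydrogens by atom environment:
  4 × C: 3 H each → 12
  4 × C (aromatic): no H
  3 × C: 2 H each → 6
  2 × C (aromatic): 1 H each → 2
  1 × Br: no H
  1 × C: 1 H
  1 × C: no H
  1 × O: no H
  Total hydrogens = 21.
Molecular formula: C15H21BrO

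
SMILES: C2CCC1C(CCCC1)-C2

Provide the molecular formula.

C10H18

Heavy atoms from the SMILES: 10 C.
Implicit hydrogens by atom environment:
  8 × C: 2 H each → 16
  2 × C: 1 H each → 2
  Total hydrogens = 18.
Molecular formula: C10H18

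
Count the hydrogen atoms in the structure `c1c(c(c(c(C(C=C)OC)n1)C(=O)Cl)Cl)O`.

9

Hydrogens are implicit in SMILES; fill each atom to its normal valence:
  4 × C (aromatic): no H
  2 × C: 1 H each → 2
  2 × Cl: no H
  2 × O: no H
  1 × C: 3 H
  1 × C: 2 H
  1 × C (aromatic): 1 H
  1 × C: no H
  1 × N (aromatic): no H
  1 × O: 1 H
  Total hydrogens = 9.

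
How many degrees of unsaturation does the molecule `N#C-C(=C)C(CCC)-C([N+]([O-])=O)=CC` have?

5

Molecular formula from the SMILES: C10H14N2O2.
DoU = (2C + 2 + N − H − X)/2 = (2·10 + 2 + 2 − 14 − 0)/2 = 10/2 = 5.
(Structurally: 0 ring(s) + 5 π bond(s) = 5.)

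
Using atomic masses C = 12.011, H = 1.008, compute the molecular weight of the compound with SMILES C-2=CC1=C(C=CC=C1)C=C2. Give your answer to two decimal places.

Molecular formula: C10H8.
M = 10×12.011 + 8×1.008 = 128.17 g/mol.

128.17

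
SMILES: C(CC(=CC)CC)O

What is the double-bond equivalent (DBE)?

1

Molecular formula from the SMILES: C7H14O.
DoU = (2C + 2 + N − H − X)/2 = (2·7 + 2 + 0 − 14 − 0)/2 = 2/2 = 1.
(Structurally: 0 ring(s) + 1 π bond(s) = 1.)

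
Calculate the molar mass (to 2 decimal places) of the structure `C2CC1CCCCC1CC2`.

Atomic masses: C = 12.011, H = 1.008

Molecular formula: C10H18.
M = 10×12.011 + 18×1.008 = 138.25 g/mol.

138.25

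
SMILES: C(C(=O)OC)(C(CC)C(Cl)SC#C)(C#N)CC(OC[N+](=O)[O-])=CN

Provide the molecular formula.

Heavy atoms from the SMILES: 14 C, 1 Cl, 3 N, 5 O, 1 S.
Implicit hydrogens by atom environment:
  5 × C: no H
  4 × C: 1 H each → 4
  4 × O: no H
  3 × C: 2 H each → 6
  2 × C: 3 H each → 6
  1 × Cl: no H
  1 × N: 2 H
  1 × N: no H
  1 × N (charge +1): no H
  1 × O (charge -1): no H
  1 × S: no H
  Total hydrogens = 18.
Molecular formula: C14H18ClN3O5S

C14H18ClN3O5S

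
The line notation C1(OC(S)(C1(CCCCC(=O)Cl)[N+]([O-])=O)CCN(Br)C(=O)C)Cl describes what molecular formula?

Heavy atoms from the SMILES: 1 Br, 12 C, 2 Cl, 2 N, 5 O, 1 S.
Implicit hydrogens by atom environment:
  6 × C: 2 H each → 12
  4 × C: no H
  4 × O: no H
  2 × Cl: no H
  1 × Br: no H
  1 × C: 3 H
  1 × C: 1 H
  1 × N (charge +1): no H
  1 × N: no H
  1 × O (charge -1): no H
  1 × S: 1 H
  Total hydrogens = 17.
Molecular formula: C12H17BrCl2N2O5S

C12H17BrCl2N2O5S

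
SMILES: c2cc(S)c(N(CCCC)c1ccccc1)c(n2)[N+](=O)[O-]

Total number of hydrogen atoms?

Hydrogens are implicit in SMILES; fill each atom to its normal valence:
  7 × C (aromatic): 1 H each → 7
  4 × C (aromatic): no H
  3 × C: 2 H each → 6
  1 × C: 3 H
  1 × N (aromatic): no H
  1 × N (charge +1): no H
  1 × N: no H
  1 × O: no H
  1 × O (charge -1): no H
  1 × S: 1 H
  Total hydrogens = 17.

17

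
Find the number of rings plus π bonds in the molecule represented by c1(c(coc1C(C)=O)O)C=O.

5

Molecular formula from the SMILES: C7H6O4.
DoU = (2C + 2 + N − H − X)/2 = (2·7 + 2 + 0 − 6 − 0)/2 = 10/2 = 5.
(Structurally: 1 ring(s) + 4 π bond(s) = 5.)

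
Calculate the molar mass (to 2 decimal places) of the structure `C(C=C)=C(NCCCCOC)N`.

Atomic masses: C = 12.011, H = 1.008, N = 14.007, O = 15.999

170.26

Molecular formula: C9H18N2O.
M = 9×12.011 + 18×1.008 + 2×14.007 + 1×15.999 = 170.26 g/mol.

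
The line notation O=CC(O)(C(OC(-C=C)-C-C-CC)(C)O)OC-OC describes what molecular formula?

Heavy atoms from the SMILES: 13 C, 6 O.
Implicit hydrogens by atom environment:
  5 × C: 2 H each → 10
  4 × O: no H
  3 × C: 3 H each → 9
  3 × C: 1 H each → 3
  2 × C: no H
  2 × O: 1 H each → 2
  Total hydrogens = 24.
Molecular formula: C13H24O6

C13H24O6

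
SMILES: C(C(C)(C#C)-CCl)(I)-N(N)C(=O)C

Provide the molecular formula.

C8H12ClIN2O

Heavy atoms from the SMILES: 8 C, 1 Cl, 1 I, 2 N, 1 O.
Implicit hydrogens by atom environment:
  3 × C: no H
  2 × C: 3 H each → 6
  2 × C: 1 H each → 2
  1 × C: 2 H
  1 × Cl: no H
  1 × I: no H
  1 × N: 2 H
  1 × N: no H
  1 × O: no H
  Total hydrogens = 12.
Molecular formula: C8H12ClIN2O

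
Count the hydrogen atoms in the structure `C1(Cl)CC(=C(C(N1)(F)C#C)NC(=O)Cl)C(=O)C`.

9

Hydrogens are implicit in SMILES; fill each atom to its normal valence:
  6 × C: no H
  2 × C: 1 H each → 2
  2 × Cl: no H
  2 × N: 1 H each → 2
  2 × O: no H
  1 × C: 3 H
  1 × C: 2 H
  1 × F: no H
  Total hydrogens = 9.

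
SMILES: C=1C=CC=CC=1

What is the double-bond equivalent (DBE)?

4

Molecular formula from the SMILES: C6H6.
DoU = (2C + 2 + N − H − X)/2 = (2·6 + 2 + 0 − 6 − 0)/2 = 8/2 = 4.
(Structurally: 1 ring(s) + 3 π bond(s) = 4.)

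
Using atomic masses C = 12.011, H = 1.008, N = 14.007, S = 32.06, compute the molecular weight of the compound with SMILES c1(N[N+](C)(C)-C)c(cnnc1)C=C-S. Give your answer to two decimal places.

Molecular formula: C9H15N4S+.
M = 9×12.011 + 15×1.008 + 4×14.007 + 1×32.06 = 211.31 g/mol.

211.31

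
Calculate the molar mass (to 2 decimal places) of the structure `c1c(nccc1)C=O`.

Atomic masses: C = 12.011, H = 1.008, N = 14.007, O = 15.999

107.11

Molecular formula: C6H5NO.
M = 6×12.011 + 5×1.008 + 1×14.007 + 1×15.999 = 107.11 g/mol.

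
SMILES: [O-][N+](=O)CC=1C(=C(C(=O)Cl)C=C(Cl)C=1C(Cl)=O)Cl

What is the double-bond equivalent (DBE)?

Molecular formula from the SMILES: C9H3Cl4NO4.
DoU = (2C + 2 + N − H − X)/2 = (2·9 + 2 + 1 − 3 − 4)/2 = 14/2 = 7.
(Structurally: 1 ring(s) + 6 π bond(s) = 7.)

7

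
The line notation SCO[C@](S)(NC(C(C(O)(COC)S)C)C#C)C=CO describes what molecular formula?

C12H21NO4S3

Heavy atoms from the SMILES: 12 C, 1 N, 4 O, 3 S.
Implicit hydrogens by atom environment:
  5 × C: 1 H each → 5
  3 × C: no H
  3 × S: 1 H each → 3
  2 × C: 3 H each → 6
  2 × C: 2 H each → 4
  2 × O: 1 H each → 2
  2 × O: no H
  1 × N: 1 H
  Total hydrogens = 21.
Molecular formula: C12H21NO4S3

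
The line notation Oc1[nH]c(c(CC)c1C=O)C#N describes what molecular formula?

C8H8N2O2

Heavy atoms from the SMILES: 8 C, 2 N, 2 O.
Implicit hydrogens by atom environment:
  4 × C (aromatic): no H
  1 × C: 3 H
  1 × C: 2 H
  1 × C: 1 H
  1 × C: no H
  1 × N (aromatic): 1 H
  1 × N: no H
  1 × O: 1 H
  1 × O: no H
  Total hydrogens = 8.
Molecular formula: C8H8N2O2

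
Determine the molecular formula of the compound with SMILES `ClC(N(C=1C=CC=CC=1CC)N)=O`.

Heavy atoms from the SMILES: 9 C, 1 Cl, 2 N, 1 O.
Implicit hydrogens by atom environment:
  4 × C (aromatic): 1 H each → 4
  2 × C (aromatic): no H
  1 × C: 3 H
  1 × C: 2 H
  1 × C: no H
  1 × Cl: no H
  1 × N: 2 H
  1 × N: no H
  1 × O: no H
  Total hydrogens = 11.
Molecular formula: C9H11ClN2O

C9H11ClN2O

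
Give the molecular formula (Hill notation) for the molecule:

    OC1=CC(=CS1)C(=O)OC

C6H6O3S

Heavy atoms from the SMILES: 6 C, 3 O, 1 S.
Implicit hydrogens by atom environment:
  2 × C (aromatic): 1 H each → 2
  2 × C (aromatic): no H
  2 × O: no H
  1 × C: 3 H
  1 × C: no H
  1 × O: 1 H
  1 × S (aromatic): no H
  Total hydrogens = 6.
Molecular formula: C6H6O3S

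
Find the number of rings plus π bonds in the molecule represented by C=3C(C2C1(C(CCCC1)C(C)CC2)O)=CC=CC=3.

6

Molecular formula from the SMILES: C17H24O.
DoU = (2C + 2 + N − H − X)/2 = (2·17 + 2 + 0 − 24 − 0)/2 = 12/2 = 6.
(Structurally: 3 ring(s) + 3 π bond(s) = 6.)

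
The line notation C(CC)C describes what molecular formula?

Heavy atoms from the SMILES: 4 C.
Implicit hydrogens by atom environment:
  2 × C: 3 H each → 6
  2 × C: 2 H each → 4
  Total hydrogens = 10.
Molecular formula: C4H10

C4H10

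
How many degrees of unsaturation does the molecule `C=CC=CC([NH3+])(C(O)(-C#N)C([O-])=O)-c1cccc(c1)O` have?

9

Molecular formula from the SMILES: C14H14N2O4.
DoU = (2C + 2 + N − H − X)/2 = (2·14 + 2 + 2 − 14 − 0)/2 = 18/2 = 9.
(Structurally: 1 ring(s) + 8 π bond(s) = 9.)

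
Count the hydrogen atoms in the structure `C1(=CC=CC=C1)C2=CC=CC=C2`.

Hydrogens are implicit in SMILES; fill each atom to its normal valence:
  10 × C (aromatic): 1 H each → 10
  2 × C (aromatic): no H
  Total hydrogens = 10.

10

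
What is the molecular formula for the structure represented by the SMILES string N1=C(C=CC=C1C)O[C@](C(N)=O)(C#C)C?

Heavy atoms from the SMILES: 11 C, 2 N, 2 O.
Implicit hydrogens by atom environment:
  3 × C (aromatic): 1 H each → 3
  3 × C: no H
  2 × C: 3 H each → 6
  2 × C (aromatic): no H
  2 × O: no H
  1 × C: 1 H
  1 × N: 2 H
  1 × N (aromatic): no H
  Total hydrogens = 12.
Molecular formula: C11H12N2O2

C11H12N2O2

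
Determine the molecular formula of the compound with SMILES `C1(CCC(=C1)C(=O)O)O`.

C6H8O3

Heavy atoms from the SMILES: 6 C, 3 O.
Implicit hydrogens by atom environment:
  2 × C: 2 H each → 4
  2 × C: 1 H each → 2
  2 × C: no H
  2 × O: 1 H each → 2
  1 × O: no H
  Total hydrogens = 8.
Molecular formula: C6H8O3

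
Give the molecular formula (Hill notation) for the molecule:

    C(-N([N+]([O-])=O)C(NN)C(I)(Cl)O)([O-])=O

C3H5ClIN4O5-

Heavy atoms from the SMILES: 3 C, 1 Cl, 1 I, 4 N, 5 O.
Implicit hydrogens by atom environment:
  2 × C: no H
  2 × O: no H
  2 × O (charge -1): no H
  1 × C: 1 H
  1 × Cl: no H
  1 × I: no H
  1 × N: 2 H
  1 × N: 1 H
  1 × N: no H
  1 × N (charge +1): no H
  1 × O: 1 H
  Total hydrogens = 5.
Net charge -1.
Molecular formula: C3H5ClIN4O5-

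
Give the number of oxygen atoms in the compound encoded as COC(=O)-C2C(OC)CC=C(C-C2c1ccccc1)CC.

The symbol for oxygen appears 3 times in the SMILES.

3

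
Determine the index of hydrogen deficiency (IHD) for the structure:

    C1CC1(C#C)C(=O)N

4

Molecular formula from the SMILES: C6H7NO.
DoU = (2C + 2 + N − H − X)/2 = (2·6 + 2 + 1 − 7 − 0)/2 = 8/2 = 4.
(Structurally: 1 ring(s) + 3 π bond(s) = 4.)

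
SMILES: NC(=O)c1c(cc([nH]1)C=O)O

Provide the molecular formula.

C6H6N2O3

Heavy atoms from the SMILES: 6 C, 2 N, 3 O.
Implicit hydrogens by atom environment:
  3 × C (aromatic): no H
  2 × O: no H
  1 × C (aromatic): 1 H
  1 × C: 1 H
  1 × C: no H
  1 × N: 2 H
  1 × N (aromatic): 1 H
  1 × O: 1 H
  Total hydrogens = 6.
Molecular formula: C6H6N2O3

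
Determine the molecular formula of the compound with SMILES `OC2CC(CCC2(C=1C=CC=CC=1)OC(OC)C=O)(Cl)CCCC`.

Heavy atoms from the SMILES: 19 C, 1 Cl, 4 O.
Implicit hydrogens by atom environment:
  6 × C: 2 H each → 12
  5 × C (aromatic): 1 H each → 5
  3 × C: 1 H each → 3
  3 × O: no H
  2 × C: 3 H each → 6
  2 × C: no H
  1 × C (aromatic): no H
  1 × Cl: no H
  1 × O: 1 H
  Total hydrogens = 27.
Molecular formula: C19H27ClO4

C19H27ClO4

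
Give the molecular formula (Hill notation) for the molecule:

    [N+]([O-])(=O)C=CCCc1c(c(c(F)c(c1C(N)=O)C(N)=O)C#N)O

C13H11FN4O5

Heavy atoms from the SMILES: 13 C, 1 F, 4 N, 5 O.
Implicit hydrogens by atom environment:
  6 × C (aromatic): no H
  3 × C: no H
  3 × O: no H
  2 × C: 2 H each → 4
  2 × C: 1 H each → 2
  2 × N: 2 H each → 4
  1 × F: no H
  1 × N: no H
  1 × N (charge +1): no H
  1 × O: 1 H
  1 × O (charge -1): no H
  Total hydrogens = 11.
Molecular formula: C13H11FN4O5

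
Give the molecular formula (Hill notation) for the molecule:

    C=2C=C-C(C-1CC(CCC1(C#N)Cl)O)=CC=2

Heavy atoms from the SMILES: 13 C, 1 Cl, 1 N, 1 O.
Implicit hydrogens by atom environment:
  5 × C (aromatic): 1 H each → 5
  3 × C: 2 H each → 6
  2 × C: 1 H each → 2
  2 × C: no H
  1 × C (aromatic): no H
  1 × Cl: no H
  1 × N: no H
  1 × O: 1 H
  Total hydrogens = 14.
Molecular formula: C13H14ClNO

C13H14ClNO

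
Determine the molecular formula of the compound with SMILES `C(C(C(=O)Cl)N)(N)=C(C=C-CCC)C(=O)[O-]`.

C10H14ClN2O3-

Heavy atoms from the SMILES: 10 C, 1 Cl, 2 N, 3 O.
Implicit hydrogens by atom environment:
  4 × C: no H
  3 × C: 1 H each → 3
  2 × C: 2 H each → 4
  2 × N: 2 H each → 4
  2 × O: no H
  1 × C: 3 H
  1 × Cl: no H
  1 × O (charge -1): no H
  Total hydrogens = 14.
Net charge -1.
Molecular formula: C10H14ClN2O3-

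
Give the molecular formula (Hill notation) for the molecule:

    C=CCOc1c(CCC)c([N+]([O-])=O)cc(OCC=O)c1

Heavy atoms from the SMILES: 14 C, 1 N, 5 O.
Implicit hydrogens by atom environment:
  5 × C: 2 H each → 10
  4 × C (aromatic): no H
  4 × O: no H
  2 × C (aromatic): 1 H each → 2
  2 × C: 1 H each → 2
  1 × C: 3 H
  1 × N (charge +1): no H
  1 × O (charge -1): no H
  Total hydrogens = 17.
Molecular formula: C14H17NO5

C14H17NO5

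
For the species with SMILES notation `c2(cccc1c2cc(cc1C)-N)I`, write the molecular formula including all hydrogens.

Heavy atoms from the SMILES: 11 C, 1 I, 1 N.
Implicit hydrogens by atom environment:
  5 × C (aromatic): 1 H each → 5
  5 × C (aromatic): no H
  1 × C: 3 H
  1 × I: no H
  1 × N: 2 H
  Total hydrogens = 10.
Molecular formula: C11H10IN

C11H10IN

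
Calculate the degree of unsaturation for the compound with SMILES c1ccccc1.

4

Molecular formula from the SMILES: C6H6.
DoU = (2C + 2 + N − H − X)/2 = (2·6 + 2 + 0 − 6 − 0)/2 = 8/2 = 4.
(Structurally: 1 ring(s) + 3 π bond(s) = 4.)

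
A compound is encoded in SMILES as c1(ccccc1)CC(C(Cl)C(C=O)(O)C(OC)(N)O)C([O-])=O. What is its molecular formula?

Heavy atoms from the SMILES: 14 C, 1 Cl, 1 N, 6 O.
Implicit hydrogens by atom environment:
  5 × C (aromatic): 1 H each → 5
  3 × C: 1 H each → 3
  3 × C: no H
  3 × O: no H
  2 × O: 1 H each → 2
  1 × C: 3 H
  1 × C: 2 H
  1 × C (aromatic): no H
  1 × Cl: no H
  1 × N: 2 H
  1 × O (charge -1): no H
  Total hydrogens = 17.
Net charge -1.
Molecular formula: C14H17ClNO6-

C14H17ClNO6-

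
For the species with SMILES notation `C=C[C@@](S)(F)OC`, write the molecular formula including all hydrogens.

C4H7FOS

Heavy atoms from the SMILES: 4 C, 1 F, 1 O, 1 S.
Implicit hydrogens by atom environment:
  1 × C: 3 H
  1 × C: 2 H
  1 × C: 1 H
  1 × C: no H
  1 × F: no H
  1 × O: no H
  1 × S: 1 H
  Total hydrogens = 7.
Molecular formula: C4H7FOS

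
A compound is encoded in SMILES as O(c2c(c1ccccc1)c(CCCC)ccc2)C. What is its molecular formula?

C17H20O

Heavy atoms from the SMILES: 17 C, 1 O.
Implicit hydrogens by atom environment:
  8 × C (aromatic): 1 H each → 8
  4 × C (aromatic): no H
  3 × C: 2 H each → 6
  2 × C: 3 H each → 6
  1 × O: no H
  Total hydrogens = 20.
Molecular formula: C17H20O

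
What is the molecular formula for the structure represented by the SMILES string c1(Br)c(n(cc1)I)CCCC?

C8H11BrIN

Heavy atoms from the SMILES: 1 Br, 8 C, 1 I, 1 N.
Implicit hydrogens by atom environment:
  3 × C: 2 H each → 6
  2 × C (aromatic): 1 H each → 2
  2 × C (aromatic): no H
  1 × Br: no H
  1 × C: 3 H
  1 × I: no H
  1 × N (aromatic): no H
  Total hydrogens = 11.
Molecular formula: C8H11BrIN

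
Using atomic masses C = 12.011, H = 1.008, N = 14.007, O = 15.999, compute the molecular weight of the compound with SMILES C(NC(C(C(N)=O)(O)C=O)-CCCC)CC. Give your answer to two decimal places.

230.31

Molecular formula: C11H22N2O3.
M = 11×12.011 + 22×1.008 + 2×14.007 + 3×15.999 = 230.31 g/mol.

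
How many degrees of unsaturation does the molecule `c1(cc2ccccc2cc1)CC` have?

Molecular formula from the SMILES: C12H12.
DoU = (2C + 2 + N − H − X)/2 = (2·12 + 2 + 0 − 12 − 0)/2 = 14/2 = 7.
(Structurally: 2 ring(s) + 5 π bond(s) = 7.)

7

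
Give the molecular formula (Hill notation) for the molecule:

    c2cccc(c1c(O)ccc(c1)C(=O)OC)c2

C14H12O3

Heavy atoms from the SMILES: 14 C, 3 O.
Implicit hydrogens by atom environment:
  8 × C (aromatic): 1 H each → 8
  4 × C (aromatic): no H
  2 × O: no H
  1 × C: 3 H
  1 × C: no H
  1 × O: 1 H
  Total hydrogens = 12.
Molecular formula: C14H12O3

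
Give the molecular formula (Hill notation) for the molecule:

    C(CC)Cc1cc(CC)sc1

Heavy atoms from the SMILES: 10 C, 1 S.
Implicit hydrogens by atom environment:
  4 × C: 2 H each → 8
  2 × C: 3 H each → 6
  2 × C (aromatic): 1 H each → 2
  2 × C (aromatic): no H
  1 × S (aromatic): no H
  Total hydrogens = 16.
Molecular formula: C10H16S

C10H16S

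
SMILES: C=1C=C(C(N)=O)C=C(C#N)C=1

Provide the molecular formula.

Heavy atoms from the SMILES: 8 C, 2 N, 1 O.
Implicit hydrogens by atom environment:
  4 × C (aromatic): 1 H each → 4
  2 × C (aromatic): no H
  2 × C: no H
  1 × N: 2 H
  1 × N: no H
  1 × O: no H
  Total hydrogens = 6.
Molecular formula: C8H6N2O

C8H6N2O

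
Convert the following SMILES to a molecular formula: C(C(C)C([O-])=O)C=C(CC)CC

C10H17O2-

Heavy atoms from the SMILES: 10 C, 2 O.
Implicit hydrogens by atom environment:
  3 × C: 3 H each → 9
  3 × C: 2 H each → 6
  2 × C: 1 H each → 2
  2 × C: no H
  1 × O: no H
  1 × O (charge -1): no H
  Total hydrogens = 17.
Net charge -1.
Molecular formula: C10H17O2-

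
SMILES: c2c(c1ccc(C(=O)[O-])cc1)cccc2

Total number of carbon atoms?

The symbol for carbon appears 13 times in the SMILES. Lowercase c denotes aromatic carbon and counts toward C.

13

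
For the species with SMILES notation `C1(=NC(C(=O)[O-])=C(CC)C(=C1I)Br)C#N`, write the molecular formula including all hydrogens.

C9H5BrIN2O2-

Heavy atoms from the SMILES: 1 Br, 9 C, 1 I, 2 N, 2 O.
Implicit hydrogens by atom environment:
  5 × C (aromatic): no H
  2 × C: no H
  1 × Br: no H
  1 × C: 3 H
  1 × C: 2 H
  1 × I: no H
  1 × N (aromatic): no H
  1 × N: no H
  1 × O: no H
  1 × O (charge -1): no H
  Total hydrogens = 5.
Net charge -1.
Molecular formula: C9H5BrIN2O2-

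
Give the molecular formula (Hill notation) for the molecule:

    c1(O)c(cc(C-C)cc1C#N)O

Heavy atoms from the SMILES: 9 C, 1 N, 2 O.
Implicit hydrogens by atom environment:
  4 × C (aromatic): no H
  2 × C (aromatic): 1 H each → 2
  2 × O: 1 H each → 2
  1 × C: 3 H
  1 × C: 2 H
  1 × C: no H
  1 × N: no H
  Total hydrogens = 9.
Molecular formula: C9H9NO2

C9H9NO2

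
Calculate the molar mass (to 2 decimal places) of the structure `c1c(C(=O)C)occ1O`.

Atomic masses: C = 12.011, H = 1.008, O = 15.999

126.11

Molecular formula: C6H6O3.
M = 6×12.011 + 6×1.008 + 3×15.999 = 126.11 g/mol.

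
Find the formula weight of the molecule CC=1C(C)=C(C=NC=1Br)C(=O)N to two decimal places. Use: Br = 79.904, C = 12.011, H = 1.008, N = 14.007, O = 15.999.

Molecular formula: C8H9BrN2O.
M = 1×79.904 + 8×12.011 + 9×1.008 + 2×14.007 + 1×15.999 = 229.08 g/mol.

229.08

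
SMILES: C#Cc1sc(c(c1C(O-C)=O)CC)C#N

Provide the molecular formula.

C11H9NO2S

Heavy atoms from the SMILES: 11 C, 1 N, 2 O, 1 S.
Implicit hydrogens by atom environment:
  4 × C (aromatic): no H
  3 × C: no H
  2 × C: 3 H each → 6
  2 × O: no H
  1 × C: 2 H
  1 × C: 1 H
  1 × N: no H
  1 × S (aromatic): no H
  Total hydrogens = 9.
Molecular formula: C11H9NO2S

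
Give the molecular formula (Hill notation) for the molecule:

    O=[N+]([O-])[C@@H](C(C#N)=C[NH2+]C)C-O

Heavy atoms from the SMILES: 6 C, 3 N, 3 O.
Implicit hydrogens by atom environment:
  2 × C: 1 H each → 2
  2 × C: no H
  1 × C: 3 H
  1 × C: 2 H
  1 × N (charge +1): 2 H
  1 × N: no H
  1 × N (charge +1): no H
  1 × O: 1 H
  1 × O: no H
  1 × O (charge -1): no H
  Total hydrogens = 10.
Net charge +1.
Molecular formula: C6H10N3O3+

C6H10N3O3+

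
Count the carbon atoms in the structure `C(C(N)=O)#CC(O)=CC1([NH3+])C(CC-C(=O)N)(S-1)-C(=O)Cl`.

11

The symbol for carbon appears 11 times in the SMILES. (Cl is a single chlorine, not C + l.)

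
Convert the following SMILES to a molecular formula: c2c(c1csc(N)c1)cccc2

Heavy atoms from the SMILES: 10 C, 1 N, 1 S.
Implicit hydrogens by atom environment:
  7 × C (aromatic): 1 H each → 7
  3 × C (aromatic): no H
  1 × N: 2 H
  1 × S (aromatic): no H
  Total hydrogens = 9.
Molecular formula: C10H9NS

C10H9NS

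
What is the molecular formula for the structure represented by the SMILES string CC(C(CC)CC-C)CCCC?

Heavy atoms from the SMILES: 12 C.
Implicit hydrogens by atom environment:
  6 × C: 2 H each → 12
  4 × C: 3 H each → 12
  2 × C: 1 H each → 2
  Total hydrogens = 26.
Molecular formula: C12H26

C12H26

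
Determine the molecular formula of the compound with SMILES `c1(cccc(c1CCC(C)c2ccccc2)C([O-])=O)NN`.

Heavy atoms from the SMILES: 17 C, 2 N, 2 O.
Implicit hydrogens by atom environment:
  8 × C (aromatic): 1 H each → 8
  4 × C (aromatic): no H
  2 × C: 2 H each → 4
  1 × C: 3 H
  1 × C: 1 H
  1 × C: no H
  1 × N: 2 H
  1 × N: 1 H
  1 × O: no H
  1 × O (charge -1): no H
  Total hydrogens = 19.
Net charge -1.
Molecular formula: C17H19N2O2-

C17H19N2O2-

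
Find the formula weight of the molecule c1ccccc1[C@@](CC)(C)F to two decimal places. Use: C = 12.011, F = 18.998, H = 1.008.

Molecular formula: C10H13F.
M = 10×12.011 + 1×18.998 + 13×1.008 = 152.21 g/mol.

152.21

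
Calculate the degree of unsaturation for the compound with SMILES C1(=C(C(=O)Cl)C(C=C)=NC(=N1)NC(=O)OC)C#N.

9

Molecular formula from the SMILES: C10H7ClN4O3.
DoU = (2C + 2 + N − H − X)/2 = (2·10 + 2 + 4 − 7 − 1)/2 = 18/2 = 9.
(Structurally: 1 ring(s) + 8 π bond(s) = 9.)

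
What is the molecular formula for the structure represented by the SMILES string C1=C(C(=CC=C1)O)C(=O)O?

Heavy atoms from the SMILES: 7 C, 3 O.
Implicit hydrogens by atom environment:
  4 × C (aromatic): 1 H each → 4
  2 × C (aromatic): no H
  2 × O: 1 H each → 2
  1 × C: no H
  1 × O: no H
  Total hydrogens = 6.
Molecular formula: C7H6O3

C7H6O3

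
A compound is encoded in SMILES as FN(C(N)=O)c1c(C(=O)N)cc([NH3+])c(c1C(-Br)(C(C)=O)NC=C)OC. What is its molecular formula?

Heavy atoms from the SMILES: 1 Br, 14 C, 1 F, 5 N, 4 O.
Implicit hydrogens by atom environment:
  5 × C (aromatic): no H
  4 × C: no H
  4 × O: no H
  2 × C: 3 H each → 6
  2 × N: 2 H each → 4
  1 × Br: no H
  1 × C: 2 H
  1 × C (aromatic): 1 H
  1 × C: 1 H
  1 × F: no H
  1 × N (charge +1): 3 H
  1 × N: 1 H
  1 × N: no H
  Total hydrogens = 18.
Net charge +1.
Molecular formula: C14H18BrFN5O4+

C14H18BrFN5O4+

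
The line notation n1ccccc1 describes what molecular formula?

Heavy atoms from the SMILES: 5 C, 1 N.
Implicit hydrogens by atom environment:
  5 × C (aromatic): 1 H each → 5
  1 × N (aromatic): no H
  Total hydrogens = 5.
Molecular formula: C5H5N

C5H5N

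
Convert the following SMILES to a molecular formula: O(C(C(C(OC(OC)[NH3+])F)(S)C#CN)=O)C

C8H14FN2O4S+

Heavy atoms from the SMILES: 8 C, 1 F, 2 N, 4 O, 1 S.
Implicit hydrogens by atom environment:
  4 × C: no H
  4 × O: no H
  2 × C: 3 H each → 6
  2 × C: 1 H each → 2
  1 × F: no H
  1 × N (charge +1): 3 H
  1 × N: 2 H
  1 × S: 1 H
  Total hydrogens = 14.
Net charge +1.
Molecular formula: C8H14FN2O4S+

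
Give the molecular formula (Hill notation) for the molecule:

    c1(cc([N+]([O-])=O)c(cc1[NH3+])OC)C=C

C9H11N2O3+

Heavy atoms from the SMILES: 9 C, 2 N, 3 O.
Implicit hydrogens by atom environment:
  4 × C (aromatic): no H
  2 × C (aromatic): 1 H each → 2
  2 × O: no H
  1 × C: 3 H
  1 × C: 2 H
  1 × C: 1 H
  1 × N (charge +1): 3 H
  1 × N (charge +1): no H
  1 × O (charge -1): no H
  Total hydrogens = 11.
Net charge +1.
Molecular formula: C9H11N2O3+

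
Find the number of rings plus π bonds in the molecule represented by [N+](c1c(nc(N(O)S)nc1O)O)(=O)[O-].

5

Molecular formula from the SMILES: C4H4N4O5S.
DoU = (2C + 2 + N − H − X)/2 = (2·4 + 2 + 4 − 4 − 0)/2 = 10/2 = 5.
(Structurally: 1 ring(s) + 4 π bond(s) = 5.)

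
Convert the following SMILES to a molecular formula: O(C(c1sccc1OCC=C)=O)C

Heavy atoms from the SMILES: 9 C, 3 O, 1 S.
Implicit hydrogens by atom environment:
  3 × O: no H
  2 × C: 2 H each → 4
  2 × C (aromatic): 1 H each → 2
  2 × C (aromatic): no H
  1 × C: 3 H
  1 × C: 1 H
  1 × C: no H
  1 × S (aromatic): no H
  Total hydrogens = 10.
Molecular formula: C9H10O3S

C9H10O3S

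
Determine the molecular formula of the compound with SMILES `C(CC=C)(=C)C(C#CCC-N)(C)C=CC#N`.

C14H18N2

Heavy atoms from the SMILES: 14 C, 2 N.
Implicit hydrogens by atom environment:
  5 × C: 2 H each → 10
  5 × C: no H
  3 × C: 1 H each → 3
  1 × C: 3 H
  1 × N: 2 H
  1 × N: no H
  Total hydrogens = 18.
Molecular formula: C14H18N2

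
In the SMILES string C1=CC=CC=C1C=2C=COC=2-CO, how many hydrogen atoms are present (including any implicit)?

10

Hydrogens are implicit in SMILES; fill each atom to its normal valence:
  7 × C (aromatic): 1 H each → 7
  3 × C (aromatic): no H
  1 × C: 2 H
  1 × O: 1 H
  1 × O (aromatic): no H
  Total hydrogens = 10.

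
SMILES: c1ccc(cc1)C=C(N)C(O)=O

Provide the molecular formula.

C9H9NO2

Heavy atoms from the SMILES: 9 C, 1 N, 2 O.
Implicit hydrogens by atom environment:
  5 × C (aromatic): 1 H each → 5
  2 × C: no H
  1 × C: 1 H
  1 × C (aromatic): no H
  1 × N: 2 H
  1 × O: 1 H
  1 × O: no H
  Total hydrogens = 9.
Molecular formula: C9H9NO2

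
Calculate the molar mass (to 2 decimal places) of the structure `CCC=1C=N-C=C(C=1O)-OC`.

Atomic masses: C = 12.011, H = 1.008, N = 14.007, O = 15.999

Molecular formula: C8H11NO2.
M = 8×12.011 + 11×1.008 + 1×14.007 + 2×15.999 = 153.18 g/mol.

153.18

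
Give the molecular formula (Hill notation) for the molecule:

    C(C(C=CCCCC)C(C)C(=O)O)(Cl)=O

Heavy atoms from the SMILES: 11 C, 1 Cl, 3 O.
Implicit hydrogens by atom environment:
  4 × C: 1 H each → 4
  3 × C: 2 H each → 6
  2 × C: 3 H each → 6
  2 × C: no H
  2 × O: no H
  1 × Cl: no H
  1 × O: 1 H
  Total hydrogens = 17.
Molecular formula: C11H17ClO3

C11H17ClO3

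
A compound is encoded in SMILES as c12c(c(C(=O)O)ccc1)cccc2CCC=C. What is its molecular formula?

Heavy atoms from the SMILES: 15 C, 2 O.
Implicit hydrogens by atom environment:
  6 × C (aromatic): 1 H each → 6
  4 × C (aromatic): no H
  3 × C: 2 H each → 6
  1 × C: 1 H
  1 × C: no H
  1 × O: 1 H
  1 × O: no H
  Total hydrogens = 14.
Molecular formula: C15H14O2

C15H14O2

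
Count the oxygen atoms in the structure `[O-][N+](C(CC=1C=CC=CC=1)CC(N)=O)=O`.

The symbol for oxygen appears 3 times in the SMILES.

3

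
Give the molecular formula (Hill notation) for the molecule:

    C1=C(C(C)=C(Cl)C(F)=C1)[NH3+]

Heavy atoms from the SMILES: 7 C, 1 Cl, 1 F, 1 N.
Implicit hydrogens by atom environment:
  4 × C (aromatic): no H
  2 × C (aromatic): 1 H each → 2
  1 × C: 3 H
  1 × Cl: no H
  1 × F: no H
  1 × N (charge +1): 3 H
  Total hydrogens = 8.
Net charge +1.
Molecular formula: C7H8ClFN+

C7H8ClFN+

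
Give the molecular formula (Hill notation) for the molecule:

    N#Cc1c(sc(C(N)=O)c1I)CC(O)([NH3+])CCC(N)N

Heavy atoms from the SMILES: 11 C, 1 I, 5 N, 2 O, 1 S.
Implicit hydrogens by atom environment:
  4 × C (aromatic): no H
  3 × C: 2 H each → 6
  3 × C: no H
  3 × N: 2 H each → 6
  1 × C: 1 H
  1 × I: no H
  1 × N (charge +1): 3 H
  1 × N: no H
  1 × O: 1 H
  1 × O: no H
  1 × S (aromatic): no H
  Total hydrogens = 17.
Net charge +1.
Molecular formula: C11H17IN5O2S+

C11H17IN5O2S+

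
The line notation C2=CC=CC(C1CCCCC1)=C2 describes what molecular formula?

Heavy atoms from the SMILES: 12 C.
Implicit hydrogens by atom environment:
  5 × C: 2 H each → 10
  5 × C (aromatic): 1 H each → 5
  1 × C: 1 H
  1 × C (aromatic): no H
  Total hydrogens = 16.
Molecular formula: C12H16

C12H16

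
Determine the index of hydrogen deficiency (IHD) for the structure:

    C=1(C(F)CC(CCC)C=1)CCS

Molecular formula from the SMILES: C10H17FS.
DoU = (2C + 2 + N − H − X)/2 = (2·10 + 2 + 0 − 17 − 1)/2 = 4/2 = 2.
(Structurally: 1 ring(s) + 1 π bond(s) = 2.)

2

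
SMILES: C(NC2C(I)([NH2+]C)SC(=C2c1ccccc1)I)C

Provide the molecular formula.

C13H17I2N2S+

Heavy atoms from the SMILES: 13 C, 2 I, 2 N, 1 S.
Implicit hydrogens by atom environment:
  5 × C (aromatic): 1 H each → 5
  3 × C: no H
  2 × C: 3 H each → 6
  2 × I: no H
  1 × C: 2 H
  1 × C: 1 H
  1 × C (aromatic): no H
  1 × N (charge +1): 2 H
  1 × N: 1 H
  1 × S: no H
  Total hydrogens = 17.
Net charge +1.
Molecular formula: C13H17I2N2S+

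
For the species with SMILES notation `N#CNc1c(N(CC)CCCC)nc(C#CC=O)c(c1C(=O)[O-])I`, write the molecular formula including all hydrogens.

Heavy atoms from the SMILES: 16 C, 1 I, 4 N, 3 O.
Implicit hydrogens by atom environment:
  5 × C (aromatic): no H
  4 × C: 2 H each → 8
  4 × C: no H
  2 × C: 3 H each → 6
  2 × N: no H
  2 × O: no H
  1 × C: 1 H
  1 × I: no H
  1 × N: 1 H
  1 × N (aromatic): no H
  1 × O (charge -1): no H
  Total hydrogens = 16.
Net charge -1.
Molecular formula: C16H16IN4O3-

C16H16IN4O3-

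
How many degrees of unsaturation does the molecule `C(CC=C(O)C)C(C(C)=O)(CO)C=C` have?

3

Molecular formula from the SMILES: C11H18O3.
DoU = (2C + 2 + N − H − X)/2 = (2·11 + 2 + 0 − 18 − 0)/2 = 6/2 = 3.
(Structurally: 0 ring(s) + 3 π bond(s) = 3.)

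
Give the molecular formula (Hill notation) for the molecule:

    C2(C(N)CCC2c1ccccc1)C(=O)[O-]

C12H14NO2-

Heavy atoms from the SMILES: 12 C, 1 N, 2 O.
Implicit hydrogens by atom environment:
  5 × C (aromatic): 1 H each → 5
  3 × C: 1 H each → 3
  2 × C: 2 H each → 4
  1 × C: no H
  1 × C (aromatic): no H
  1 × N: 2 H
  1 × O: no H
  1 × O (charge -1): no H
  Total hydrogens = 14.
Net charge -1.
Molecular formula: C12H14NO2-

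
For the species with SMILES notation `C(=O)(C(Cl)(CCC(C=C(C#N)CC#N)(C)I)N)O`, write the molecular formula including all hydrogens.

Heavy atoms from the SMILES: 11 C, 1 Cl, 1 I, 3 N, 2 O.
Implicit hydrogens by atom environment:
  6 × C: no H
  3 × C: 2 H each → 6
  2 × N: no H
  1 × C: 3 H
  1 × C: 1 H
  1 × Cl: no H
  1 × I: no H
  1 × N: 2 H
  1 × O: 1 H
  1 × O: no H
  Total hydrogens = 13.
Molecular formula: C11H13ClIN3O2

C11H13ClIN3O2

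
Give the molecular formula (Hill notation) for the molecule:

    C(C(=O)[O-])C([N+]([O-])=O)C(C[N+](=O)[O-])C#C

C7H7N2O6-

Heavy atoms from the SMILES: 7 C, 2 N, 6 O.
Implicit hydrogens by atom environment:
  3 × C: 1 H each → 3
  3 × O: no H
  3 × O (charge -1): no H
  2 × C: 2 H each → 4
  2 × C: no H
  2 × N (charge +1): no H
  Total hydrogens = 7.
Net charge -1.
Molecular formula: C7H7N2O6-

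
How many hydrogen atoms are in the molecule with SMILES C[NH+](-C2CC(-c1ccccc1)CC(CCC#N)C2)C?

25

Hydrogens are implicit in SMILES; fill each atom to its normal valence:
  5 × C: 2 H each → 10
  5 × C (aromatic): 1 H each → 5
  3 × C: 1 H each → 3
  2 × C: 3 H each → 6
  1 × C: no H
  1 × C (aromatic): no H
  1 × N (charge +1): 1 H
  1 × N: no H
  Total hydrogens = 25.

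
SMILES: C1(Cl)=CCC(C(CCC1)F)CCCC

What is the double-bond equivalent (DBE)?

Molecular formula from the SMILES: C12H20ClF.
DoU = (2C + 2 + N − H − X)/2 = (2·12 + 2 + 0 − 20 − 2)/2 = 4/2 = 2.
(Structurally: 1 ring(s) + 1 π bond(s) = 2.)

2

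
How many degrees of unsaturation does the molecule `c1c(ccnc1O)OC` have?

4

Molecular formula from the SMILES: C6H7NO2.
DoU = (2C + 2 + N − H − X)/2 = (2·6 + 2 + 1 − 7 − 0)/2 = 8/2 = 4.
(Structurally: 1 ring(s) + 3 π bond(s) = 4.)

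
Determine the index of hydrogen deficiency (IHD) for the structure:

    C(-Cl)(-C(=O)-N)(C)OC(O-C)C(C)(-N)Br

1

Molecular formula from the SMILES: C7H14BrClN2O3.
DoU = (2C + 2 + N − H − X)/2 = (2·7 + 2 + 2 − 14 − 2)/2 = 2/2 = 1.
(Structurally: 0 ring(s) + 1 π bond(s) = 1.)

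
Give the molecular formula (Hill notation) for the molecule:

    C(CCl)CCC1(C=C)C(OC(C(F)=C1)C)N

Heavy atoms from the SMILES: 12 C, 1 Cl, 1 F, 1 N, 1 O.
Implicit hydrogens by atom environment:
  5 × C: 2 H each → 10
  4 × C: 1 H each → 4
  2 × C: no H
  1 × C: 3 H
  1 × Cl: no H
  1 × F: no H
  1 × N: 2 H
  1 × O: no H
  Total hydrogens = 19.
Molecular formula: C12H19ClFNO

C12H19ClFNO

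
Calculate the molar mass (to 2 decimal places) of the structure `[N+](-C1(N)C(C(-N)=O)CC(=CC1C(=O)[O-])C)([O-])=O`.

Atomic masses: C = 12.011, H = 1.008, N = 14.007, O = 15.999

242.21

Molecular formula: C9H12N3O5-.
M = 9×12.011 + 12×1.008 + 3×14.007 + 5×15.999 = 242.21 g/mol.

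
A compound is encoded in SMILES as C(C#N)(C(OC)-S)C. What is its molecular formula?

Heavy atoms from the SMILES: 5 C, 1 N, 1 O, 1 S.
Implicit hydrogens by atom environment:
  2 × C: 3 H each → 6
  2 × C: 1 H each → 2
  1 × C: no H
  1 × N: no H
  1 × O: no H
  1 × S: 1 H
  Total hydrogens = 9.
Molecular formula: C5H9NOS

C5H9NOS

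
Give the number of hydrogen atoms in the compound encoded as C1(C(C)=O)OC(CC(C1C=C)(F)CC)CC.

21

Hydrogens are implicit in SMILES; fill each atom to its normal valence:
  4 × C: 2 H each → 8
  4 × C: 1 H each → 4
  3 × C: 3 H each → 9
  2 × C: no H
  2 × O: no H
  1 × F: no H
  Total hydrogens = 21.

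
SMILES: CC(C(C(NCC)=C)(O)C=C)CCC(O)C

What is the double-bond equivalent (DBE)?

Molecular formula from the SMILES: C13H25NO2.
DoU = (2C + 2 + N − H − X)/2 = (2·13 + 2 + 1 − 25 − 0)/2 = 4/2 = 2.
(Structurally: 0 ring(s) + 2 π bond(s) = 2.)

2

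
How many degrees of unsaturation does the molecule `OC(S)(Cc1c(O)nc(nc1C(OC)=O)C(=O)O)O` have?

Molecular formula from the SMILES: C9H10N2O7S.
DoU = (2C + 2 + N − H − X)/2 = (2·9 + 2 + 2 − 10 − 0)/2 = 12/2 = 6.
(Structurally: 1 ring(s) + 5 π bond(s) = 6.)

6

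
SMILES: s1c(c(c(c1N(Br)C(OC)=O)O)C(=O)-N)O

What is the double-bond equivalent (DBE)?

Molecular formula from the SMILES: C7H7BrN2O5S.
DoU = (2C + 2 + N − H − X)/2 = (2·7 + 2 + 2 − 7 − 1)/2 = 10/2 = 5.
(Structurally: 1 ring(s) + 4 π bond(s) = 5.)

5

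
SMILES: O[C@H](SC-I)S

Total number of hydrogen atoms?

Hydrogens are implicit in SMILES; fill each atom to its normal valence:
  1 × C: 2 H
  1 × C: 1 H
  1 × I: no H
  1 × O: 1 H
  1 × S: 1 H
  1 × S: no H
  Total hydrogens = 5.

5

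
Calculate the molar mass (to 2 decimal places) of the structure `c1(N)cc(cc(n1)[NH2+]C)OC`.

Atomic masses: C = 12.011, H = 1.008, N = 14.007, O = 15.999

154.19

Molecular formula: C7H12N3O+.
M = 7×12.011 + 12×1.008 + 3×14.007 + 1×15.999 = 154.19 g/mol.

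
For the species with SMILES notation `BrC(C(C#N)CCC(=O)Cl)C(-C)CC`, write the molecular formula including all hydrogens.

Heavy atoms from the SMILES: 1 Br, 10 C, 1 Cl, 1 N, 1 O.
Implicit hydrogens by atom environment:
  3 × C: 2 H each → 6
  3 × C: 1 H each → 3
  2 × C: 3 H each → 6
  2 × C: no H
  1 × Br: no H
  1 × Cl: no H
  1 × N: no H
  1 × O: no H
  Total hydrogens = 15.
Molecular formula: C10H15BrClNO

C10H15BrClNO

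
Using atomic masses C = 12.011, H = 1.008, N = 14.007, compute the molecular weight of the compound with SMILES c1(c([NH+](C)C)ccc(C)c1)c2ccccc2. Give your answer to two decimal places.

Molecular formula: C15H18N+.
M = 15×12.011 + 18×1.008 + 1×14.007 = 212.32 g/mol.

212.32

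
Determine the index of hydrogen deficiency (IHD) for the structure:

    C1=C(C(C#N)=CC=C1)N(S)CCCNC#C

Molecular formula from the SMILES: C12H13N3S.
DoU = (2C + 2 + N − H − X)/2 = (2·12 + 2 + 3 − 13 − 0)/2 = 16/2 = 8.
(Structurally: 1 ring(s) + 7 π bond(s) = 8.)

8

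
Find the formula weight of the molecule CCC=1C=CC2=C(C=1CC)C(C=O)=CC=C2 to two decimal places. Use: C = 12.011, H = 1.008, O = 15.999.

Molecular formula: C15H16O.
M = 15×12.011 + 16×1.008 + 1×15.999 = 212.29 g/mol.

212.29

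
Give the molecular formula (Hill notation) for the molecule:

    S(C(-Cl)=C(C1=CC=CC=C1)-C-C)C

Heavy atoms from the SMILES: 11 C, 1 Cl, 1 S.
Implicit hydrogens by atom environment:
  5 × C (aromatic): 1 H each → 5
  2 × C: 3 H each → 6
  2 × C: no H
  1 × C: 2 H
  1 × C (aromatic): no H
  1 × Cl: no H
  1 × S: no H
  Total hydrogens = 13.
Molecular formula: C11H13ClS

C11H13ClS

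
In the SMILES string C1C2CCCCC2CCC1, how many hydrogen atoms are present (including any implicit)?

Hydrogens are implicit in SMILES; fill each atom to its normal valence:
  8 × C: 2 H each → 16
  2 × C: 1 H each → 2
  Total hydrogens = 18.

18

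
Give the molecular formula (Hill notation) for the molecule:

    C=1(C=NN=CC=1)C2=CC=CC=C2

Heavy atoms from the SMILES: 10 C, 2 N.
Implicit hydrogens by atom environment:
  8 × C (aromatic): 1 H each → 8
  2 × C (aromatic): no H
  2 × N (aromatic): no H
  Total hydrogens = 8.
Molecular formula: C10H8N2

C10H8N2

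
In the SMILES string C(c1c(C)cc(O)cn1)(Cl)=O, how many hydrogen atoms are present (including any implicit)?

6

Hydrogens are implicit in SMILES; fill each atom to its normal valence:
  3 × C (aromatic): no H
  2 × C (aromatic): 1 H each → 2
  1 × C: 3 H
  1 × C: no H
  1 × Cl: no H
  1 × N (aromatic): no H
  1 × O: 1 H
  1 × O: no H
  Total hydrogens = 6.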